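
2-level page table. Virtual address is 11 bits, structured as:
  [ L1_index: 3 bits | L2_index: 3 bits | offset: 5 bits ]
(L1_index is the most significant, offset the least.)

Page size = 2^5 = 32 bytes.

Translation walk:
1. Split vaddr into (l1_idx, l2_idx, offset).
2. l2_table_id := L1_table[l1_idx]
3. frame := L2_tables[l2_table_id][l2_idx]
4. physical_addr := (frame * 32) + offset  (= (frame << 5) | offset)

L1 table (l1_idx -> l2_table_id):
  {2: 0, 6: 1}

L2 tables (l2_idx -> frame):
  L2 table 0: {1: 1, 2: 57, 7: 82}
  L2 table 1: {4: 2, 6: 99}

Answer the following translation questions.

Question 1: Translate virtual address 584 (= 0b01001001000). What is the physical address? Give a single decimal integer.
vaddr = 584 = 0b01001001000
Split: l1_idx=2, l2_idx=2, offset=8
L1[2] = 0
L2[0][2] = 57
paddr = 57 * 32 + 8 = 1832

Answer: 1832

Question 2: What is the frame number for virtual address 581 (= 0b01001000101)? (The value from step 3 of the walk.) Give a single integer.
Answer: 57

Derivation:
vaddr = 581: l1_idx=2, l2_idx=2
L1[2] = 0; L2[0][2] = 57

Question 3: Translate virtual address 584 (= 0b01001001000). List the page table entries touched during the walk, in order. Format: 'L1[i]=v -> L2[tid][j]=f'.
vaddr = 584 = 0b01001001000
Split: l1_idx=2, l2_idx=2, offset=8

Answer: L1[2]=0 -> L2[0][2]=57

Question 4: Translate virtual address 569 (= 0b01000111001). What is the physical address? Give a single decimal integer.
vaddr = 569 = 0b01000111001
Split: l1_idx=2, l2_idx=1, offset=25
L1[2] = 0
L2[0][1] = 1
paddr = 1 * 32 + 25 = 57

Answer: 57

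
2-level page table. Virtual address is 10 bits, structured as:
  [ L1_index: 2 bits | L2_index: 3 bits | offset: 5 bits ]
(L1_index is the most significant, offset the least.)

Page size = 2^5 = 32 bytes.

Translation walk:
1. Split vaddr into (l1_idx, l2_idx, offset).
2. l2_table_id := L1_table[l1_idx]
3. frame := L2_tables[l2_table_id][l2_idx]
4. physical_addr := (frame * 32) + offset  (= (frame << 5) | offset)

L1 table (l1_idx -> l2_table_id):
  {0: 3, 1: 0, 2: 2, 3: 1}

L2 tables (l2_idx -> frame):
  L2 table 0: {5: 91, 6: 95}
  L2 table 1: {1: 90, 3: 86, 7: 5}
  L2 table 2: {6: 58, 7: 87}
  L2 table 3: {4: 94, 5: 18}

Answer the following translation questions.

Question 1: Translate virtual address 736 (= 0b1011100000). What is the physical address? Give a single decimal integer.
Answer: 2784

Derivation:
vaddr = 736 = 0b1011100000
Split: l1_idx=2, l2_idx=7, offset=0
L1[2] = 2
L2[2][7] = 87
paddr = 87 * 32 + 0 = 2784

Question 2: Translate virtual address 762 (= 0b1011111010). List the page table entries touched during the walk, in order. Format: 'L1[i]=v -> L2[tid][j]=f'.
Answer: L1[2]=2 -> L2[2][7]=87

Derivation:
vaddr = 762 = 0b1011111010
Split: l1_idx=2, l2_idx=7, offset=26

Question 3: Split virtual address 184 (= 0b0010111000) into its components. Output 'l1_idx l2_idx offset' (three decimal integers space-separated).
vaddr = 184 = 0b0010111000
  top 2 bits -> l1_idx = 0
  next 3 bits -> l2_idx = 5
  bottom 5 bits -> offset = 24

Answer: 0 5 24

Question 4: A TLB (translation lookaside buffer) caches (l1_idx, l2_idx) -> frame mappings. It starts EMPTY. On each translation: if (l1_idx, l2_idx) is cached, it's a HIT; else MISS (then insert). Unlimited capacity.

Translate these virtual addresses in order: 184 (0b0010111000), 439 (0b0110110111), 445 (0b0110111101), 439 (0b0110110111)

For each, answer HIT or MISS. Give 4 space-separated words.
Answer: MISS MISS HIT HIT

Derivation:
vaddr=184: (0,5) not in TLB -> MISS, insert
vaddr=439: (1,5) not in TLB -> MISS, insert
vaddr=445: (1,5) in TLB -> HIT
vaddr=439: (1,5) in TLB -> HIT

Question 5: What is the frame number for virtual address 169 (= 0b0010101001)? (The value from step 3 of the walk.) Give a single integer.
Answer: 18

Derivation:
vaddr = 169: l1_idx=0, l2_idx=5
L1[0] = 3; L2[3][5] = 18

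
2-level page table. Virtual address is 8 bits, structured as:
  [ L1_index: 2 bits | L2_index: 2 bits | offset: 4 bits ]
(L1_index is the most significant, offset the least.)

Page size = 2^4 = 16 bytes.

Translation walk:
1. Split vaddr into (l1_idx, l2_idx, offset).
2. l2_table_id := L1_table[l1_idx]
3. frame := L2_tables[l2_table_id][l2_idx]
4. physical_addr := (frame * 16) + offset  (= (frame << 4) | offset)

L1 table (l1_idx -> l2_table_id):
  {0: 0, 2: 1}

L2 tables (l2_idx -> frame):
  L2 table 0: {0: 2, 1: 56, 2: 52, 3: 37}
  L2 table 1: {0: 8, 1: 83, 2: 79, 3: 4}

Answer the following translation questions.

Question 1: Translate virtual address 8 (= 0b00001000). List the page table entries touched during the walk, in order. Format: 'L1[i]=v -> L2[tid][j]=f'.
Answer: L1[0]=0 -> L2[0][0]=2

Derivation:
vaddr = 8 = 0b00001000
Split: l1_idx=0, l2_idx=0, offset=8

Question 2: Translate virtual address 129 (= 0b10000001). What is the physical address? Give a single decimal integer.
vaddr = 129 = 0b10000001
Split: l1_idx=2, l2_idx=0, offset=1
L1[2] = 1
L2[1][0] = 8
paddr = 8 * 16 + 1 = 129

Answer: 129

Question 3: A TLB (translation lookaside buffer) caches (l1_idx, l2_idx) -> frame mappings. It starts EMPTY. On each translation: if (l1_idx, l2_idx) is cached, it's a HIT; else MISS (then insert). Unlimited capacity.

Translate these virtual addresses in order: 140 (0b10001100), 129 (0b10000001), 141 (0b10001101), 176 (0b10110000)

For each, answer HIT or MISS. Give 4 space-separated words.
Answer: MISS HIT HIT MISS

Derivation:
vaddr=140: (2,0) not in TLB -> MISS, insert
vaddr=129: (2,0) in TLB -> HIT
vaddr=141: (2,0) in TLB -> HIT
vaddr=176: (2,3) not in TLB -> MISS, insert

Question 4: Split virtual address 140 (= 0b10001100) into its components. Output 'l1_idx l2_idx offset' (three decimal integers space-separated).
Answer: 2 0 12

Derivation:
vaddr = 140 = 0b10001100
  top 2 bits -> l1_idx = 2
  next 2 bits -> l2_idx = 0
  bottom 4 bits -> offset = 12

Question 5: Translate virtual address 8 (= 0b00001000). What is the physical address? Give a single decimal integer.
vaddr = 8 = 0b00001000
Split: l1_idx=0, l2_idx=0, offset=8
L1[0] = 0
L2[0][0] = 2
paddr = 2 * 16 + 8 = 40

Answer: 40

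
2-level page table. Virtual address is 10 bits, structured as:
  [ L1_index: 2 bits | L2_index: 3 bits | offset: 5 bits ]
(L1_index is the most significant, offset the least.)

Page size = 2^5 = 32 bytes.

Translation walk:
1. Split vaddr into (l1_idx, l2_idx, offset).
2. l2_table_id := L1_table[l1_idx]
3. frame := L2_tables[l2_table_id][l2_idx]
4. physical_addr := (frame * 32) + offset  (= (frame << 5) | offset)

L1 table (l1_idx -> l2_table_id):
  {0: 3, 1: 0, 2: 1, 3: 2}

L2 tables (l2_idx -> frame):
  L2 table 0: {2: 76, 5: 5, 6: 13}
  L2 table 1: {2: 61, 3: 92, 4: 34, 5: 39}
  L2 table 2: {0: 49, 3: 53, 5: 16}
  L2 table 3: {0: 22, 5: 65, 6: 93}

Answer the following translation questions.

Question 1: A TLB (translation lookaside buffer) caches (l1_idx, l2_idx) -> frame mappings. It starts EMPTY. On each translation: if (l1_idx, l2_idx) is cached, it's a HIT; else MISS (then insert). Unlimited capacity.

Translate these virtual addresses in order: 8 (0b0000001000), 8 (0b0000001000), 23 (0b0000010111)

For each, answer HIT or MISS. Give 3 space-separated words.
Answer: MISS HIT HIT

Derivation:
vaddr=8: (0,0) not in TLB -> MISS, insert
vaddr=8: (0,0) in TLB -> HIT
vaddr=23: (0,0) in TLB -> HIT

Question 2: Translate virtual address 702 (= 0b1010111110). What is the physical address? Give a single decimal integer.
Answer: 1278

Derivation:
vaddr = 702 = 0b1010111110
Split: l1_idx=2, l2_idx=5, offset=30
L1[2] = 1
L2[1][5] = 39
paddr = 39 * 32 + 30 = 1278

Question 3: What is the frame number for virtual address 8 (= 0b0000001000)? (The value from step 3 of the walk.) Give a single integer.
vaddr = 8: l1_idx=0, l2_idx=0
L1[0] = 3; L2[3][0] = 22

Answer: 22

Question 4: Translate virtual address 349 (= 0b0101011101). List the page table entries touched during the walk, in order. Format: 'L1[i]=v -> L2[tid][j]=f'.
Answer: L1[1]=0 -> L2[0][2]=76

Derivation:
vaddr = 349 = 0b0101011101
Split: l1_idx=1, l2_idx=2, offset=29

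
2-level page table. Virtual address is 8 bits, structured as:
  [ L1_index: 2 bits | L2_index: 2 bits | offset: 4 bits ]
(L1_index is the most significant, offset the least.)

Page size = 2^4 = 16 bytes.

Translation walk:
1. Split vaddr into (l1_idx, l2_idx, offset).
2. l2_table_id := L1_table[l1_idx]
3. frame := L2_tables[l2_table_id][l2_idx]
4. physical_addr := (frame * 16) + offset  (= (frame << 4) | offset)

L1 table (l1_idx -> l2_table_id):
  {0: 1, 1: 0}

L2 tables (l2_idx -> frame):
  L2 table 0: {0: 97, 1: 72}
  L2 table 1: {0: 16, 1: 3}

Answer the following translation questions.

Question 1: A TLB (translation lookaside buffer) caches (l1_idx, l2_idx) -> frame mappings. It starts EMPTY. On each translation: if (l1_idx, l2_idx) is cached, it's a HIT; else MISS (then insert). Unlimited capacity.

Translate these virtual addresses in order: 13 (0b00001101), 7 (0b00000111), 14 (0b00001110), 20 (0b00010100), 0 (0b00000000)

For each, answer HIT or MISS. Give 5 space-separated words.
vaddr=13: (0,0) not in TLB -> MISS, insert
vaddr=7: (0,0) in TLB -> HIT
vaddr=14: (0,0) in TLB -> HIT
vaddr=20: (0,1) not in TLB -> MISS, insert
vaddr=0: (0,0) in TLB -> HIT

Answer: MISS HIT HIT MISS HIT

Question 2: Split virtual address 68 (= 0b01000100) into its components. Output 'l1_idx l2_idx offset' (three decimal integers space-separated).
vaddr = 68 = 0b01000100
  top 2 bits -> l1_idx = 1
  next 2 bits -> l2_idx = 0
  bottom 4 bits -> offset = 4

Answer: 1 0 4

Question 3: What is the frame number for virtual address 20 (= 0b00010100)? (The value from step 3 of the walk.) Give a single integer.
vaddr = 20: l1_idx=0, l2_idx=1
L1[0] = 1; L2[1][1] = 3

Answer: 3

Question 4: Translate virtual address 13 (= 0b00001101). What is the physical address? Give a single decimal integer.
Answer: 269

Derivation:
vaddr = 13 = 0b00001101
Split: l1_idx=0, l2_idx=0, offset=13
L1[0] = 1
L2[1][0] = 16
paddr = 16 * 16 + 13 = 269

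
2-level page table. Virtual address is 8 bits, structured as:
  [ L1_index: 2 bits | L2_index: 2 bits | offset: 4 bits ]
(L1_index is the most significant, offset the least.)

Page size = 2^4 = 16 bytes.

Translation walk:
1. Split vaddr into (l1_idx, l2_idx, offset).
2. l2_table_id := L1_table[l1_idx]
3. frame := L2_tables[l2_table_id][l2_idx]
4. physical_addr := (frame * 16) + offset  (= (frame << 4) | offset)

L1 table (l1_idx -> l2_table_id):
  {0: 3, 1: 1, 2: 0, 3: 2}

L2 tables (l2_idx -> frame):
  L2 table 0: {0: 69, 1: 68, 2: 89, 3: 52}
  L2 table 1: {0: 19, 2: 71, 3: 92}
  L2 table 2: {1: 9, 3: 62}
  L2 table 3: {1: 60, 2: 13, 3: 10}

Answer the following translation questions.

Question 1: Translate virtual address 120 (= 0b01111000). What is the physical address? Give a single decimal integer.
vaddr = 120 = 0b01111000
Split: l1_idx=1, l2_idx=3, offset=8
L1[1] = 1
L2[1][3] = 92
paddr = 92 * 16 + 8 = 1480

Answer: 1480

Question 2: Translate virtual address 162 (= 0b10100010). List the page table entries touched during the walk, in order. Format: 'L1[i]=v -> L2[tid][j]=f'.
vaddr = 162 = 0b10100010
Split: l1_idx=2, l2_idx=2, offset=2

Answer: L1[2]=0 -> L2[0][2]=89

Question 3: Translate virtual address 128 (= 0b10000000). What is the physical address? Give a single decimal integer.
vaddr = 128 = 0b10000000
Split: l1_idx=2, l2_idx=0, offset=0
L1[2] = 0
L2[0][0] = 69
paddr = 69 * 16 + 0 = 1104

Answer: 1104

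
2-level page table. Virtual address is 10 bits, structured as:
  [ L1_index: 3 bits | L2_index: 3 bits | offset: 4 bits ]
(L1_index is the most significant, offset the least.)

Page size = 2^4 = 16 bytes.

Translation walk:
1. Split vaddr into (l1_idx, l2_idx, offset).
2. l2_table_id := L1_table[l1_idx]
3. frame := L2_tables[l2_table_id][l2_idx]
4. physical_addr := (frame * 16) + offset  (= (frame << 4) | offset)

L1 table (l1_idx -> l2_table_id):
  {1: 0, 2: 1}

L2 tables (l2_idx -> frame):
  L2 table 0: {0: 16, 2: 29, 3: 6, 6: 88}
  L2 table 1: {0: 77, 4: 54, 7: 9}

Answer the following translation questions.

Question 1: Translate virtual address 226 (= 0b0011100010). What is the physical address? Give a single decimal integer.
vaddr = 226 = 0b0011100010
Split: l1_idx=1, l2_idx=6, offset=2
L1[1] = 0
L2[0][6] = 88
paddr = 88 * 16 + 2 = 1410

Answer: 1410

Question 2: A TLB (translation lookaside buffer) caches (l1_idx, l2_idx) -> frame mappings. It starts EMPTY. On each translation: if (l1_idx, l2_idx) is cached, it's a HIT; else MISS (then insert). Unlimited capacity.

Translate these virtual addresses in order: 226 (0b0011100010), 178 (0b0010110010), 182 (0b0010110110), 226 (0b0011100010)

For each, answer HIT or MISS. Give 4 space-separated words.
Answer: MISS MISS HIT HIT

Derivation:
vaddr=226: (1,6) not in TLB -> MISS, insert
vaddr=178: (1,3) not in TLB -> MISS, insert
vaddr=182: (1,3) in TLB -> HIT
vaddr=226: (1,6) in TLB -> HIT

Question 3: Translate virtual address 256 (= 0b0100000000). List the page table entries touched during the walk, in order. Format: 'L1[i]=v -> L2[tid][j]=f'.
Answer: L1[2]=1 -> L2[1][0]=77

Derivation:
vaddr = 256 = 0b0100000000
Split: l1_idx=2, l2_idx=0, offset=0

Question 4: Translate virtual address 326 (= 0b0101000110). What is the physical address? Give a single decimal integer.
vaddr = 326 = 0b0101000110
Split: l1_idx=2, l2_idx=4, offset=6
L1[2] = 1
L2[1][4] = 54
paddr = 54 * 16 + 6 = 870

Answer: 870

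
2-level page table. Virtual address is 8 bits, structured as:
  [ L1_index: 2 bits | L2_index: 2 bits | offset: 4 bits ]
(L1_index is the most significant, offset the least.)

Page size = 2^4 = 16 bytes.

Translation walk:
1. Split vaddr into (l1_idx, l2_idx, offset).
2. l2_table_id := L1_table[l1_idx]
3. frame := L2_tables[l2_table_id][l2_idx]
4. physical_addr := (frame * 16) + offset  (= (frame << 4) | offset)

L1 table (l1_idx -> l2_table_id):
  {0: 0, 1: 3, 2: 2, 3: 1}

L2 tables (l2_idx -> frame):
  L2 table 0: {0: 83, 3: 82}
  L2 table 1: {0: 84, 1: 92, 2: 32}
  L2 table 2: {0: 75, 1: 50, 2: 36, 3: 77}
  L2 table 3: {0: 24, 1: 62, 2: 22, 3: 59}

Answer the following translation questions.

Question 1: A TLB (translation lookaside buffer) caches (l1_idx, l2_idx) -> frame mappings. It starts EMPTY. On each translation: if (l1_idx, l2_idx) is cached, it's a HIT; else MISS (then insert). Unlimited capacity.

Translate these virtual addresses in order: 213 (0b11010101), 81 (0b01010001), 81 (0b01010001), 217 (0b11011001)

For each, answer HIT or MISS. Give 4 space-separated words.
vaddr=213: (3,1) not in TLB -> MISS, insert
vaddr=81: (1,1) not in TLB -> MISS, insert
vaddr=81: (1,1) in TLB -> HIT
vaddr=217: (3,1) in TLB -> HIT

Answer: MISS MISS HIT HIT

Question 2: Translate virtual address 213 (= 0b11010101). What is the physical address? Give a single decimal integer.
Answer: 1477

Derivation:
vaddr = 213 = 0b11010101
Split: l1_idx=3, l2_idx=1, offset=5
L1[3] = 1
L2[1][1] = 92
paddr = 92 * 16 + 5 = 1477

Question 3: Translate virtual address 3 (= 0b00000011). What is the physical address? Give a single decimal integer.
vaddr = 3 = 0b00000011
Split: l1_idx=0, l2_idx=0, offset=3
L1[0] = 0
L2[0][0] = 83
paddr = 83 * 16 + 3 = 1331

Answer: 1331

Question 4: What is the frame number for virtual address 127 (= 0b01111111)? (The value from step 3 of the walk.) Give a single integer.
Answer: 59

Derivation:
vaddr = 127: l1_idx=1, l2_idx=3
L1[1] = 3; L2[3][3] = 59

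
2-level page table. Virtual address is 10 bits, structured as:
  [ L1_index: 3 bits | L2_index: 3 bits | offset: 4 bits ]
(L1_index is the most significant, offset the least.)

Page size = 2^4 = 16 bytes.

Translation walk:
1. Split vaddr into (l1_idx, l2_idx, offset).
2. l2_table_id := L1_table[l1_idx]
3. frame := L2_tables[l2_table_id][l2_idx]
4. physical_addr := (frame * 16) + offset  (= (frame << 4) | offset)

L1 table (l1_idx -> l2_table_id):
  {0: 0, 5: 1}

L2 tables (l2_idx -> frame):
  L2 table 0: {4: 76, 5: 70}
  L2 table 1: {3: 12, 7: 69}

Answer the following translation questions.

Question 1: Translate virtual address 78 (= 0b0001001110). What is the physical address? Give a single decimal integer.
Answer: 1230

Derivation:
vaddr = 78 = 0b0001001110
Split: l1_idx=0, l2_idx=4, offset=14
L1[0] = 0
L2[0][4] = 76
paddr = 76 * 16 + 14 = 1230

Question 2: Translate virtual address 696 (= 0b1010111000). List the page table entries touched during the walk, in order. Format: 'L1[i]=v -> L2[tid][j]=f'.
vaddr = 696 = 0b1010111000
Split: l1_idx=5, l2_idx=3, offset=8

Answer: L1[5]=1 -> L2[1][3]=12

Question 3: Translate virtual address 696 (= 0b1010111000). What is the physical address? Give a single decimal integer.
Answer: 200

Derivation:
vaddr = 696 = 0b1010111000
Split: l1_idx=5, l2_idx=3, offset=8
L1[5] = 1
L2[1][3] = 12
paddr = 12 * 16 + 8 = 200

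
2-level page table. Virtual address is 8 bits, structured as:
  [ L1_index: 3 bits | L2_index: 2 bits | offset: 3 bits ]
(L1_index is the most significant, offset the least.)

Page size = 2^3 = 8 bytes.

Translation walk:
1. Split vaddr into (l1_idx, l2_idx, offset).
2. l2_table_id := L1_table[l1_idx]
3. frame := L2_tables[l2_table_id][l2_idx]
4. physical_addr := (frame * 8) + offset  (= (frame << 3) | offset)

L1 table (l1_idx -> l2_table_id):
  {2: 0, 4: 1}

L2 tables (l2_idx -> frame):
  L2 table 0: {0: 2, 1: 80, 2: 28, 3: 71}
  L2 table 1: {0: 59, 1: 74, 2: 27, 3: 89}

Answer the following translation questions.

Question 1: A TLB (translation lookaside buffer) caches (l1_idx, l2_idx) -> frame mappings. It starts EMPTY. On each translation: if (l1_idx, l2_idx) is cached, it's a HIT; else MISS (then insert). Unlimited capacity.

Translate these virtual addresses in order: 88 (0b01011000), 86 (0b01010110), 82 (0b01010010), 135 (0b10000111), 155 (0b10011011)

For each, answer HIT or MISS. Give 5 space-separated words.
Answer: MISS MISS HIT MISS MISS

Derivation:
vaddr=88: (2,3) not in TLB -> MISS, insert
vaddr=86: (2,2) not in TLB -> MISS, insert
vaddr=82: (2,2) in TLB -> HIT
vaddr=135: (4,0) not in TLB -> MISS, insert
vaddr=155: (4,3) not in TLB -> MISS, insert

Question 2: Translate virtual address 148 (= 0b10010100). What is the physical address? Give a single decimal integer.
Answer: 220

Derivation:
vaddr = 148 = 0b10010100
Split: l1_idx=4, l2_idx=2, offset=4
L1[4] = 1
L2[1][2] = 27
paddr = 27 * 8 + 4 = 220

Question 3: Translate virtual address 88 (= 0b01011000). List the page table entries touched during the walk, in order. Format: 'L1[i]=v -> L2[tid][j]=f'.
vaddr = 88 = 0b01011000
Split: l1_idx=2, l2_idx=3, offset=0

Answer: L1[2]=0 -> L2[0][3]=71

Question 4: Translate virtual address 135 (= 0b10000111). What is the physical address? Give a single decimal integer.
vaddr = 135 = 0b10000111
Split: l1_idx=4, l2_idx=0, offset=7
L1[4] = 1
L2[1][0] = 59
paddr = 59 * 8 + 7 = 479

Answer: 479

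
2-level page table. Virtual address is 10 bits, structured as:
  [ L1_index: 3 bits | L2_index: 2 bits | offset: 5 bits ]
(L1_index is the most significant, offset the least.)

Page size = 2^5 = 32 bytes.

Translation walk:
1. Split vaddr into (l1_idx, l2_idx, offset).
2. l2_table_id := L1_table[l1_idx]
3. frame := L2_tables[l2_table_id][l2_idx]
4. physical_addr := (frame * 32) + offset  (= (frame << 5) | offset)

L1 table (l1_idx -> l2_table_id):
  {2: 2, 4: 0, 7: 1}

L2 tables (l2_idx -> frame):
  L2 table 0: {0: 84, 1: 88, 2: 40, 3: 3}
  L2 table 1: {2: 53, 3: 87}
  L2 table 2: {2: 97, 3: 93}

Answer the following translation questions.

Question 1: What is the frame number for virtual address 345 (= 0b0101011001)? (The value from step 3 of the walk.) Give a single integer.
vaddr = 345: l1_idx=2, l2_idx=2
L1[2] = 2; L2[2][2] = 97

Answer: 97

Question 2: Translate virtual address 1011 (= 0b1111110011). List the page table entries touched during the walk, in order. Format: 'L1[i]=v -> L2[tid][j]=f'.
vaddr = 1011 = 0b1111110011
Split: l1_idx=7, l2_idx=3, offset=19

Answer: L1[7]=1 -> L2[1][3]=87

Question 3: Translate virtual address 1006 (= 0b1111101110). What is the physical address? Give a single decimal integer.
Answer: 2798

Derivation:
vaddr = 1006 = 0b1111101110
Split: l1_idx=7, l2_idx=3, offset=14
L1[7] = 1
L2[1][3] = 87
paddr = 87 * 32 + 14 = 2798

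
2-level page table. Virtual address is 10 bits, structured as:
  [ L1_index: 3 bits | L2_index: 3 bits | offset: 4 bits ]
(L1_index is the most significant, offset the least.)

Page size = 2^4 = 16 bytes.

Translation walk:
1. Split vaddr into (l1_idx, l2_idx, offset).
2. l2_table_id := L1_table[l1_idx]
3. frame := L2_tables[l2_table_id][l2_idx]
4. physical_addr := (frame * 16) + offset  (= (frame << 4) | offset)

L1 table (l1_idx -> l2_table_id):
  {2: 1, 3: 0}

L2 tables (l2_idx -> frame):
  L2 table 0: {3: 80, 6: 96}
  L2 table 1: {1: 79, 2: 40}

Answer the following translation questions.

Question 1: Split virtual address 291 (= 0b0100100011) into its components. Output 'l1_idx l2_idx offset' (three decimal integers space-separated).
vaddr = 291 = 0b0100100011
  top 3 bits -> l1_idx = 2
  next 3 bits -> l2_idx = 2
  bottom 4 bits -> offset = 3

Answer: 2 2 3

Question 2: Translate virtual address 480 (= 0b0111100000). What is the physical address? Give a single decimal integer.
Answer: 1536

Derivation:
vaddr = 480 = 0b0111100000
Split: l1_idx=3, l2_idx=6, offset=0
L1[3] = 0
L2[0][6] = 96
paddr = 96 * 16 + 0 = 1536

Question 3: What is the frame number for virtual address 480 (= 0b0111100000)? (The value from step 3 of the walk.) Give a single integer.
vaddr = 480: l1_idx=3, l2_idx=6
L1[3] = 0; L2[0][6] = 96

Answer: 96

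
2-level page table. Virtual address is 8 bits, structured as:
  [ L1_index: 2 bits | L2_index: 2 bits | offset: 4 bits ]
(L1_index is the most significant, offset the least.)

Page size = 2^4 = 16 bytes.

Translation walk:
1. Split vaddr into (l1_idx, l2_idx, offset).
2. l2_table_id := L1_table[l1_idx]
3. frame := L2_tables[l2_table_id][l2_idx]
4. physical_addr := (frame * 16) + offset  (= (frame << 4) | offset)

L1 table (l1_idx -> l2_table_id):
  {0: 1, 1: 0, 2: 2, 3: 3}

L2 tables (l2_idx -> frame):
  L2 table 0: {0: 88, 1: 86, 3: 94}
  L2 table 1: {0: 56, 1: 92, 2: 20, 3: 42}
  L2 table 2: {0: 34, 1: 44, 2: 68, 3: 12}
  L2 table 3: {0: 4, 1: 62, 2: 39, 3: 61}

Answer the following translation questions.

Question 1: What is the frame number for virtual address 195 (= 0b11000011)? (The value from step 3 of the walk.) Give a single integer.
vaddr = 195: l1_idx=3, l2_idx=0
L1[3] = 3; L2[3][0] = 4

Answer: 4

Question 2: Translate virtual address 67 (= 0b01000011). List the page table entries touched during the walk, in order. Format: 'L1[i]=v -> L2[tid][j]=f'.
Answer: L1[1]=0 -> L2[0][0]=88

Derivation:
vaddr = 67 = 0b01000011
Split: l1_idx=1, l2_idx=0, offset=3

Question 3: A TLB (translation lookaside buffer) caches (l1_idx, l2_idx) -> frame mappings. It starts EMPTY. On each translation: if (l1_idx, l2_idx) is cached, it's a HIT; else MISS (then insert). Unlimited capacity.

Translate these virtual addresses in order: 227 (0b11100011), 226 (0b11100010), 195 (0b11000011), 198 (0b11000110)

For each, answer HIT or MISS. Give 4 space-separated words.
vaddr=227: (3,2) not in TLB -> MISS, insert
vaddr=226: (3,2) in TLB -> HIT
vaddr=195: (3,0) not in TLB -> MISS, insert
vaddr=198: (3,0) in TLB -> HIT

Answer: MISS HIT MISS HIT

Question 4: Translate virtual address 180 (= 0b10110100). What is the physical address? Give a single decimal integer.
Answer: 196

Derivation:
vaddr = 180 = 0b10110100
Split: l1_idx=2, l2_idx=3, offset=4
L1[2] = 2
L2[2][3] = 12
paddr = 12 * 16 + 4 = 196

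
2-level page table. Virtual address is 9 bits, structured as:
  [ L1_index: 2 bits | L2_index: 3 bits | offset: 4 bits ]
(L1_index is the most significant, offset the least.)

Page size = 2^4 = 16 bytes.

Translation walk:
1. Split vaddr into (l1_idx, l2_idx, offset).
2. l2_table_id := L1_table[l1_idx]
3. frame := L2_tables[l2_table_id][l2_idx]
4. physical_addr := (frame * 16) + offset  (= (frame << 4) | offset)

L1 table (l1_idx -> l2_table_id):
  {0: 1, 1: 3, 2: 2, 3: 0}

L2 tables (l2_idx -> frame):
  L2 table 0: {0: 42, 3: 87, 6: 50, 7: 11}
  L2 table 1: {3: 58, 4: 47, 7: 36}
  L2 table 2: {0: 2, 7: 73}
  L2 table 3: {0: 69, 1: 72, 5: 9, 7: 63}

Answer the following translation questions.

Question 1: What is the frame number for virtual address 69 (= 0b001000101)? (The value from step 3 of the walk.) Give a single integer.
vaddr = 69: l1_idx=0, l2_idx=4
L1[0] = 1; L2[1][4] = 47

Answer: 47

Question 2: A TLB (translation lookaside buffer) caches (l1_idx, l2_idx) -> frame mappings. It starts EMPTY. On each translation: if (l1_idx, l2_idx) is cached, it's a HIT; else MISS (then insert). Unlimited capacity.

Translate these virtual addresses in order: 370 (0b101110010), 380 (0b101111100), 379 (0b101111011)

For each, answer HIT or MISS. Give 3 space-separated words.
vaddr=370: (2,7) not in TLB -> MISS, insert
vaddr=380: (2,7) in TLB -> HIT
vaddr=379: (2,7) in TLB -> HIT

Answer: MISS HIT HIT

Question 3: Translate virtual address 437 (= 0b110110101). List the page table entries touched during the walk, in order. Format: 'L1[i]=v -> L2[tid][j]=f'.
Answer: L1[3]=0 -> L2[0][3]=87

Derivation:
vaddr = 437 = 0b110110101
Split: l1_idx=3, l2_idx=3, offset=5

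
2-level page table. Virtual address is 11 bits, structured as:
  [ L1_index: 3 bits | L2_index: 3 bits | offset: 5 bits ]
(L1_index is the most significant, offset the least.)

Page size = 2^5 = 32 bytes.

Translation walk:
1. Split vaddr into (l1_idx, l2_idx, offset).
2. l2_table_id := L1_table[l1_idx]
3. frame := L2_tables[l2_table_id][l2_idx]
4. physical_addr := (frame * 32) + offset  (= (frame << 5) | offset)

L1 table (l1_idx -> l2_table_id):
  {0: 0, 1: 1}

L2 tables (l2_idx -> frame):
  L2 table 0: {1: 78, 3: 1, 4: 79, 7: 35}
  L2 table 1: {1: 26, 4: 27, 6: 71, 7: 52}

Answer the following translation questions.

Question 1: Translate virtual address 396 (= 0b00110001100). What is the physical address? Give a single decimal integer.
vaddr = 396 = 0b00110001100
Split: l1_idx=1, l2_idx=4, offset=12
L1[1] = 1
L2[1][4] = 27
paddr = 27 * 32 + 12 = 876

Answer: 876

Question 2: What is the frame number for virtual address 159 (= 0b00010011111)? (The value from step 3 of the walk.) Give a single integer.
vaddr = 159: l1_idx=0, l2_idx=4
L1[0] = 0; L2[0][4] = 79

Answer: 79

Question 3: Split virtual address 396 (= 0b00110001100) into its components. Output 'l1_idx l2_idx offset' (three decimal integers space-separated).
Answer: 1 4 12

Derivation:
vaddr = 396 = 0b00110001100
  top 3 bits -> l1_idx = 1
  next 3 bits -> l2_idx = 4
  bottom 5 bits -> offset = 12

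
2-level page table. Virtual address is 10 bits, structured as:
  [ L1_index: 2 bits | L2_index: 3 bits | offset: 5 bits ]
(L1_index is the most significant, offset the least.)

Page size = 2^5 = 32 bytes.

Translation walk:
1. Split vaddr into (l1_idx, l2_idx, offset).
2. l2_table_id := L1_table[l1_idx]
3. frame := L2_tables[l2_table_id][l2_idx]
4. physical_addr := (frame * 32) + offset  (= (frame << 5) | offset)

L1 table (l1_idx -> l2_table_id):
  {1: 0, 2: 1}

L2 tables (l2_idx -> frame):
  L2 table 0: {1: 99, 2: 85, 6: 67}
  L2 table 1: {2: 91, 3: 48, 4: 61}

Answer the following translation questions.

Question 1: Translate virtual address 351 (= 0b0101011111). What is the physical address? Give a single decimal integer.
vaddr = 351 = 0b0101011111
Split: l1_idx=1, l2_idx=2, offset=31
L1[1] = 0
L2[0][2] = 85
paddr = 85 * 32 + 31 = 2751

Answer: 2751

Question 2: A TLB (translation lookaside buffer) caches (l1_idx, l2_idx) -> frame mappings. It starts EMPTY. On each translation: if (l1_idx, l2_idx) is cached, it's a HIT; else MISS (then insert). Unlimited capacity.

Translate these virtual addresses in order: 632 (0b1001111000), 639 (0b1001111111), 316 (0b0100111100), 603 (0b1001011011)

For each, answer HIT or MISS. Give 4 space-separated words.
Answer: MISS HIT MISS MISS

Derivation:
vaddr=632: (2,3) not in TLB -> MISS, insert
vaddr=639: (2,3) in TLB -> HIT
vaddr=316: (1,1) not in TLB -> MISS, insert
vaddr=603: (2,2) not in TLB -> MISS, insert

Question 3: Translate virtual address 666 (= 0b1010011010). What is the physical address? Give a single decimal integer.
Answer: 1978

Derivation:
vaddr = 666 = 0b1010011010
Split: l1_idx=2, l2_idx=4, offset=26
L1[2] = 1
L2[1][4] = 61
paddr = 61 * 32 + 26 = 1978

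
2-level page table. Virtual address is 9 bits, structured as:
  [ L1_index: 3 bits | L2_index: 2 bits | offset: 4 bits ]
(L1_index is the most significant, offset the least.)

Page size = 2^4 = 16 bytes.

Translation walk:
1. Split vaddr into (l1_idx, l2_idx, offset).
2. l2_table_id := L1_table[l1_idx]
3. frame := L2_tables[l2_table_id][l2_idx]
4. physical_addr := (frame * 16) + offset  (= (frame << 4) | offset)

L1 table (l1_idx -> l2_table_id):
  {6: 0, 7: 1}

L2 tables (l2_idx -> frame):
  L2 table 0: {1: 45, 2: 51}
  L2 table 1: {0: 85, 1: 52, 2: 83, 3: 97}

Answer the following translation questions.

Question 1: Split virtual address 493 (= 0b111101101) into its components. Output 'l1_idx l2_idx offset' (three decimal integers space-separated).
Answer: 7 2 13

Derivation:
vaddr = 493 = 0b111101101
  top 3 bits -> l1_idx = 7
  next 2 bits -> l2_idx = 2
  bottom 4 bits -> offset = 13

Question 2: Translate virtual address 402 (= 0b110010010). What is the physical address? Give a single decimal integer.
Answer: 722

Derivation:
vaddr = 402 = 0b110010010
Split: l1_idx=6, l2_idx=1, offset=2
L1[6] = 0
L2[0][1] = 45
paddr = 45 * 16 + 2 = 722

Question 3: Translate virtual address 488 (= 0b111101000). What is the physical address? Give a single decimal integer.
Answer: 1336

Derivation:
vaddr = 488 = 0b111101000
Split: l1_idx=7, l2_idx=2, offset=8
L1[7] = 1
L2[1][2] = 83
paddr = 83 * 16 + 8 = 1336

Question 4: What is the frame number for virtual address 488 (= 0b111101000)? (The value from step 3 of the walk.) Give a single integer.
Answer: 83

Derivation:
vaddr = 488: l1_idx=7, l2_idx=2
L1[7] = 1; L2[1][2] = 83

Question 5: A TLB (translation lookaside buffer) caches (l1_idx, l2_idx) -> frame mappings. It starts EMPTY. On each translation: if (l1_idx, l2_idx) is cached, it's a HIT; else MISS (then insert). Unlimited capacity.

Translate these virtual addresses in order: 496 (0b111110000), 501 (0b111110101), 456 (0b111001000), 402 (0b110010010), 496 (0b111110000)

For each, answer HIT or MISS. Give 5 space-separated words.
Answer: MISS HIT MISS MISS HIT

Derivation:
vaddr=496: (7,3) not in TLB -> MISS, insert
vaddr=501: (7,3) in TLB -> HIT
vaddr=456: (7,0) not in TLB -> MISS, insert
vaddr=402: (6,1) not in TLB -> MISS, insert
vaddr=496: (7,3) in TLB -> HIT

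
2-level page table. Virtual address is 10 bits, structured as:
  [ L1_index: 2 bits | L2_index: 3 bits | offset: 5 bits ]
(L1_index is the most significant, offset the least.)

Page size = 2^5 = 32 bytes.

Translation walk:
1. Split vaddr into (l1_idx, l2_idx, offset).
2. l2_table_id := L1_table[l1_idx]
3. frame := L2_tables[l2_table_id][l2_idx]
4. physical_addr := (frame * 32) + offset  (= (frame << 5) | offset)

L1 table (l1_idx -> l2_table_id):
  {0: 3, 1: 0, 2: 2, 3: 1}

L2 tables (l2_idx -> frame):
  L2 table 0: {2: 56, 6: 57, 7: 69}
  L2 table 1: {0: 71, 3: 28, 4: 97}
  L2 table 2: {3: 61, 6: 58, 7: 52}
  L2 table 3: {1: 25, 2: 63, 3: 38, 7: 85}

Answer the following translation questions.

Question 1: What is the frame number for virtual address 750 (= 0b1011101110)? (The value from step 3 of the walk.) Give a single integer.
Answer: 52

Derivation:
vaddr = 750: l1_idx=2, l2_idx=7
L1[2] = 2; L2[2][7] = 52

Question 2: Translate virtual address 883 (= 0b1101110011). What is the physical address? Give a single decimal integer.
Answer: 915

Derivation:
vaddr = 883 = 0b1101110011
Split: l1_idx=3, l2_idx=3, offset=19
L1[3] = 1
L2[1][3] = 28
paddr = 28 * 32 + 19 = 915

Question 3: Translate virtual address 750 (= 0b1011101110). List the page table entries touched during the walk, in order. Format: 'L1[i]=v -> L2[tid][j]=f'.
Answer: L1[2]=2 -> L2[2][7]=52

Derivation:
vaddr = 750 = 0b1011101110
Split: l1_idx=2, l2_idx=7, offset=14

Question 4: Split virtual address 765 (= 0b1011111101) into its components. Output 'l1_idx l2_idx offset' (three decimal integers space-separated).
Answer: 2 7 29

Derivation:
vaddr = 765 = 0b1011111101
  top 2 bits -> l1_idx = 2
  next 3 bits -> l2_idx = 7
  bottom 5 bits -> offset = 29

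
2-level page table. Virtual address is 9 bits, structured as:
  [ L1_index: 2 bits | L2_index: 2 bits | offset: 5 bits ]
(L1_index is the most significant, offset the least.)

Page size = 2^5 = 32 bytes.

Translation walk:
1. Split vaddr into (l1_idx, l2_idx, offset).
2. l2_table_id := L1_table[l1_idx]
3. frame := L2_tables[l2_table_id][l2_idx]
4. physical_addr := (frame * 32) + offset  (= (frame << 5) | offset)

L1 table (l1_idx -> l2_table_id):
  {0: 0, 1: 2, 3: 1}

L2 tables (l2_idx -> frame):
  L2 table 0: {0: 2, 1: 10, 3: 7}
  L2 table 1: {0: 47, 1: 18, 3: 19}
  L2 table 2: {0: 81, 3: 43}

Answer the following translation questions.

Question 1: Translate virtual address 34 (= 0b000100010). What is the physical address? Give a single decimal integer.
Answer: 322

Derivation:
vaddr = 34 = 0b000100010
Split: l1_idx=0, l2_idx=1, offset=2
L1[0] = 0
L2[0][1] = 10
paddr = 10 * 32 + 2 = 322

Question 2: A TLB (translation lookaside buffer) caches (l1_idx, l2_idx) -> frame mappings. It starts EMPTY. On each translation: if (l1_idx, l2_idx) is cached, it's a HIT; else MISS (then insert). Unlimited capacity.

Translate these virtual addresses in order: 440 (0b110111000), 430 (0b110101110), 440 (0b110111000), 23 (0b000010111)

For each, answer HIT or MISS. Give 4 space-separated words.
vaddr=440: (3,1) not in TLB -> MISS, insert
vaddr=430: (3,1) in TLB -> HIT
vaddr=440: (3,1) in TLB -> HIT
vaddr=23: (0,0) not in TLB -> MISS, insert

Answer: MISS HIT HIT MISS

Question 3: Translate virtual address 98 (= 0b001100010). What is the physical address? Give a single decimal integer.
vaddr = 98 = 0b001100010
Split: l1_idx=0, l2_idx=3, offset=2
L1[0] = 0
L2[0][3] = 7
paddr = 7 * 32 + 2 = 226

Answer: 226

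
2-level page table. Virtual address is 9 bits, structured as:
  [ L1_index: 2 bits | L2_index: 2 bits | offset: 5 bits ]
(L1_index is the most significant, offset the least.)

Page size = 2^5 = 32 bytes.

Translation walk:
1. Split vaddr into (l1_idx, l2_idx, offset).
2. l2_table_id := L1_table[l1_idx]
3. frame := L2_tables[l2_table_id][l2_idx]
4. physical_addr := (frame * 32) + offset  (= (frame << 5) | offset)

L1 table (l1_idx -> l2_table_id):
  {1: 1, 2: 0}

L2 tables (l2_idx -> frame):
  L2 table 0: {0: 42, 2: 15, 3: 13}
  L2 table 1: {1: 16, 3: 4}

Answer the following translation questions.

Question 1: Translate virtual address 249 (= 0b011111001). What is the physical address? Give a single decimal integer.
Answer: 153

Derivation:
vaddr = 249 = 0b011111001
Split: l1_idx=1, l2_idx=3, offset=25
L1[1] = 1
L2[1][3] = 4
paddr = 4 * 32 + 25 = 153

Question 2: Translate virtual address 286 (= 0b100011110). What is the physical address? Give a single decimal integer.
Answer: 1374

Derivation:
vaddr = 286 = 0b100011110
Split: l1_idx=2, l2_idx=0, offset=30
L1[2] = 0
L2[0][0] = 42
paddr = 42 * 32 + 30 = 1374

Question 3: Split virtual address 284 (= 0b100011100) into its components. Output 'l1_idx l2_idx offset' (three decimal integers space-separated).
Answer: 2 0 28

Derivation:
vaddr = 284 = 0b100011100
  top 2 bits -> l1_idx = 2
  next 2 bits -> l2_idx = 0
  bottom 5 bits -> offset = 28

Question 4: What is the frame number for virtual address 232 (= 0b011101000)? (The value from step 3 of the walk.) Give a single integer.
vaddr = 232: l1_idx=1, l2_idx=3
L1[1] = 1; L2[1][3] = 4

Answer: 4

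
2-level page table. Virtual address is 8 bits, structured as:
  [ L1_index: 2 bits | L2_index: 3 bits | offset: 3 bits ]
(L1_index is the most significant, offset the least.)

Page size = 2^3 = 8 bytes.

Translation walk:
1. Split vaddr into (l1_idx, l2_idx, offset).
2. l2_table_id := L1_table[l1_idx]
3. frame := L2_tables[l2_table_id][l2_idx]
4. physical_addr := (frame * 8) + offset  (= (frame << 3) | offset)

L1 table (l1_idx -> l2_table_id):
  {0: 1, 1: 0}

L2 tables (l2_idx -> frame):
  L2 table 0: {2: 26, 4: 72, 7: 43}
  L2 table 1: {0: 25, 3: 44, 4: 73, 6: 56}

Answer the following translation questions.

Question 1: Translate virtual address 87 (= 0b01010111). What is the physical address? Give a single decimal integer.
Answer: 215

Derivation:
vaddr = 87 = 0b01010111
Split: l1_idx=1, l2_idx=2, offset=7
L1[1] = 0
L2[0][2] = 26
paddr = 26 * 8 + 7 = 215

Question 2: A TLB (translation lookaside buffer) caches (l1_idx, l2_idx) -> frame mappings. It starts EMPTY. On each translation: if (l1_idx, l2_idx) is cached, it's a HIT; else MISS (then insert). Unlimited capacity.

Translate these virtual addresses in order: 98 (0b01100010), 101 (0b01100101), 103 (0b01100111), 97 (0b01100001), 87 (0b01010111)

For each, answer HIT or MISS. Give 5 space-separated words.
vaddr=98: (1,4) not in TLB -> MISS, insert
vaddr=101: (1,4) in TLB -> HIT
vaddr=103: (1,4) in TLB -> HIT
vaddr=97: (1,4) in TLB -> HIT
vaddr=87: (1,2) not in TLB -> MISS, insert

Answer: MISS HIT HIT HIT MISS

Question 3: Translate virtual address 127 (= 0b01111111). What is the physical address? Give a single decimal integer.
vaddr = 127 = 0b01111111
Split: l1_idx=1, l2_idx=7, offset=7
L1[1] = 0
L2[0][7] = 43
paddr = 43 * 8 + 7 = 351

Answer: 351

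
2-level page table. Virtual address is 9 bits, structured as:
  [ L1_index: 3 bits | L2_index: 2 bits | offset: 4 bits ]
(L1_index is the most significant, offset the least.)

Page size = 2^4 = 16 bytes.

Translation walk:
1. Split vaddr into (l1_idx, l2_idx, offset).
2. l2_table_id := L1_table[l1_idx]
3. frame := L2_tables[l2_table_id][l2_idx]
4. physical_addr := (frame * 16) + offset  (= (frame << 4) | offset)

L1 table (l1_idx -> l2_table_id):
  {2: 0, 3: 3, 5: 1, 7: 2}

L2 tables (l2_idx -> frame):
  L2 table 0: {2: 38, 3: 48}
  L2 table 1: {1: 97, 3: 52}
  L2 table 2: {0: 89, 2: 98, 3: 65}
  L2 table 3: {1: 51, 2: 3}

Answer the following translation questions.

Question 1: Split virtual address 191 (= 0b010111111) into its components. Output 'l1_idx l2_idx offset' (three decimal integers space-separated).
vaddr = 191 = 0b010111111
  top 3 bits -> l1_idx = 2
  next 2 bits -> l2_idx = 3
  bottom 4 bits -> offset = 15

Answer: 2 3 15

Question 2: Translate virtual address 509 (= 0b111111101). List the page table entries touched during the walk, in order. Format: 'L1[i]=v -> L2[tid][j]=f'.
Answer: L1[7]=2 -> L2[2][3]=65

Derivation:
vaddr = 509 = 0b111111101
Split: l1_idx=7, l2_idx=3, offset=13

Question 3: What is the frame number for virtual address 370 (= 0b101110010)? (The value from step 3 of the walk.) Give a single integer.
vaddr = 370: l1_idx=5, l2_idx=3
L1[5] = 1; L2[1][3] = 52

Answer: 52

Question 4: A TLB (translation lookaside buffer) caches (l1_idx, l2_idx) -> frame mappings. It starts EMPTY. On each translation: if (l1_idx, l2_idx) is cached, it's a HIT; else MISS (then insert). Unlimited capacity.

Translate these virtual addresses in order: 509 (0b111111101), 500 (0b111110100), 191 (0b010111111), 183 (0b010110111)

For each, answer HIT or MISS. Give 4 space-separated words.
vaddr=509: (7,3) not in TLB -> MISS, insert
vaddr=500: (7,3) in TLB -> HIT
vaddr=191: (2,3) not in TLB -> MISS, insert
vaddr=183: (2,3) in TLB -> HIT

Answer: MISS HIT MISS HIT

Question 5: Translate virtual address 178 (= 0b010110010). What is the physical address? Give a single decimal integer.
vaddr = 178 = 0b010110010
Split: l1_idx=2, l2_idx=3, offset=2
L1[2] = 0
L2[0][3] = 48
paddr = 48 * 16 + 2 = 770

Answer: 770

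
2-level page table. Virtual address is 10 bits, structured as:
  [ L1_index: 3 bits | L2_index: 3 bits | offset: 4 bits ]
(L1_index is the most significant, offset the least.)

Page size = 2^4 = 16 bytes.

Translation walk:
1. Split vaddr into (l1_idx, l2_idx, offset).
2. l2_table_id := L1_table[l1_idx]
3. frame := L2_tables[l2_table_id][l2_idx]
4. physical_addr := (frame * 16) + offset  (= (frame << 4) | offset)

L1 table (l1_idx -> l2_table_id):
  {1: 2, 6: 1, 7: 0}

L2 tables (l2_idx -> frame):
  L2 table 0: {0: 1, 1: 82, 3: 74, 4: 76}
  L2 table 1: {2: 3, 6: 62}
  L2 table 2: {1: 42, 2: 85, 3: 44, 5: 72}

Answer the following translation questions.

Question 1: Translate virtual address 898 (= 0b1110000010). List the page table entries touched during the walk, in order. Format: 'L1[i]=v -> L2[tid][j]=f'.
vaddr = 898 = 0b1110000010
Split: l1_idx=7, l2_idx=0, offset=2

Answer: L1[7]=0 -> L2[0][0]=1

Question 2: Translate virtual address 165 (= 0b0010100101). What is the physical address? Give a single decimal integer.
vaddr = 165 = 0b0010100101
Split: l1_idx=1, l2_idx=2, offset=5
L1[1] = 2
L2[2][2] = 85
paddr = 85 * 16 + 5 = 1365

Answer: 1365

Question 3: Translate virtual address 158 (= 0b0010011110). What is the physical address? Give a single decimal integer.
Answer: 686

Derivation:
vaddr = 158 = 0b0010011110
Split: l1_idx=1, l2_idx=1, offset=14
L1[1] = 2
L2[2][1] = 42
paddr = 42 * 16 + 14 = 686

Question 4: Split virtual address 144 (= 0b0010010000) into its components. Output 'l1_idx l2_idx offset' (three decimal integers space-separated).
Answer: 1 1 0

Derivation:
vaddr = 144 = 0b0010010000
  top 3 bits -> l1_idx = 1
  next 3 bits -> l2_idx = 1
  bottom 4 bits -> offset = 0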